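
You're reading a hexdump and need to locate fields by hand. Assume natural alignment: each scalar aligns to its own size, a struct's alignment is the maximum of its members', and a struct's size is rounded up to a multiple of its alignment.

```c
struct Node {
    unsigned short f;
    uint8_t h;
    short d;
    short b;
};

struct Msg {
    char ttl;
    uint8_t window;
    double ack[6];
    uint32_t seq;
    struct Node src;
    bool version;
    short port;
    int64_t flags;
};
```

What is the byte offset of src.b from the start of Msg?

66

Node: f at 0 (size 2, align 2) → ends 2; h at 2 (size 1, align 1) → ends 3; pad 1 to align 2 for d; d at 4 (size 2, align 2) → ends 6; b at 6 (size 2, align 2) → ends 8; total 8 bytes, alignment 2
ttl at 0 (size 1, align 1) → ends 1
window at 1 (size 1, align 1) → ends 2
pad 6 to align 8 for ack
ack at 8 (size 48, align 8) → ends 56
seq at 56 (size 4, align 4) → ends 60
src at 60 (size 8, align 2) → ends 68
within Node: b at 6
60 + 6 = 66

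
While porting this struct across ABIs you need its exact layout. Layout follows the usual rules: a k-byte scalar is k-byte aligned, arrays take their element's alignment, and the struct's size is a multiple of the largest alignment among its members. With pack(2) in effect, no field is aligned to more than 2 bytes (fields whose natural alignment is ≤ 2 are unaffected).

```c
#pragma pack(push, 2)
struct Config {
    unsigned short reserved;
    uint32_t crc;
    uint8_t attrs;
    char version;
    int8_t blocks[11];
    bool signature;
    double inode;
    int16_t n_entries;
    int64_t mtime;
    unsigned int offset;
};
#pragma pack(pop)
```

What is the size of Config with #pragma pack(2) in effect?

@0: reserved [2B, align 2] → 2
@2: crc [4B, align 2] → 6
@6: attrs [1B, align 1] → 7
@7: version [1B, align 1] → 8
@8: blocks [11B, align 1] → 19
@19: signature [1B, align 1] → 20
@20: inode [8B, align 2] → 28
@28: n_entries [2B, align 2] → 30
@30: mtime [8B, align 2] → 38
@38: offset [4B, align 2] → 42
size 42, align 2

42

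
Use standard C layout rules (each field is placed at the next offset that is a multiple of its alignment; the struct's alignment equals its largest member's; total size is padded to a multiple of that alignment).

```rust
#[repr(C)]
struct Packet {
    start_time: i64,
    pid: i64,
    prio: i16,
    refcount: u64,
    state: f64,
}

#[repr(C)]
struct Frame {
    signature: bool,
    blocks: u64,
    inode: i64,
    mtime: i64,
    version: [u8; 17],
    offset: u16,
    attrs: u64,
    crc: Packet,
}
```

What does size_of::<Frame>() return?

Packet: start_time at 0 (size 8, align 8) → ends 8; pid at 8 (size 8, align 8) → ends 16; prio at 16 (size 2, align 2) → ends 18; pad 6 to align 8 for refcount; refcount at 24 (size 8, align 8) → ends 32; state at 32 (size 8, align 8) → ends 40; total 40 bytes, alignment 8
signature at 0 (size 1, align 1) → ends 1
pad 7 to align 8 for blocks
blocks at 8 (size 8, align 8) → ends 16
inode at 16 (size 8, align 8) → ends 24
mtime at 24 (size 8, align 8) → ends 32
version at 32 (size 17, align 1) → ends 49
pad 1 to align 2 for offset
offset at 50 (size 2, align 2) → ends 52
pad 4 to align 8 for attrs
attrs at 56 (size 8, align 8) → ends 64
crc at 64 (size 40, align 8) → ends 104
total 104 bytes, alignment 8

104 bytes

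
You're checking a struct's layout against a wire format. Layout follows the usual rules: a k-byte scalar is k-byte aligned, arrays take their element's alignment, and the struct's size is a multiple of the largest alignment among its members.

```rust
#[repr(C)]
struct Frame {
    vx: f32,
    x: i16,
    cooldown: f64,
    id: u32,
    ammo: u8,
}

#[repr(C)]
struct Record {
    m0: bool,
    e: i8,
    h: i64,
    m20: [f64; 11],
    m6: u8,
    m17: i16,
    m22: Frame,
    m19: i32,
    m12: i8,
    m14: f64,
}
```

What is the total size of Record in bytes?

152 bytes

Frame: @0: vx [4B, align 4] → 4; @4: x [2B, align 2] → 6; +2 pad (align 8); @8: cooldown [8B, align 8] → 16; @16: id [4B, align 4] → 20; @20: ammo [1B, align 1] → 21; +3 tail pad (align 8); size 24, align 8
@0: m0 [1B, align 1] → 1
@1: e [1B, align 1] → 2
+6 pad (align 8)
@8: h [8B, align 8] → 16
@16: m20 [88B, align 8] → 104
@104: m6 [1B, align 1] → 105
+1 pad (align 2)
@106: m17 [2B, align 2] → 108
+4 pad (align 8)
@112: m22 [24B, align 8] → 136
@136: m19 [4B, align 4] → 140
@140: m12 [1B, align 1] → 141
+3 pad (align 8)
@144: m14 [8B, align 8] → 152
size 152, align 8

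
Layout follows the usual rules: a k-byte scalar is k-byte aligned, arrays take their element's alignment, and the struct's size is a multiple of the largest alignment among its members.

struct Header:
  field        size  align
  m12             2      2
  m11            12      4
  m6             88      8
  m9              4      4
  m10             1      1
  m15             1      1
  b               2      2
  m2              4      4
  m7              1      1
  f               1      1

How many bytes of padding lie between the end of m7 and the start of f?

0..2  m12  (2B, 2-aligned)
2..4  -- padding (2B)
4..16  m11  (12B, 4-aligned)
16..104  m6  (88B, 8-aligned)
104..108  m9  (4B, 4-aligned)
108..109  m10  (1B, 1-aligned)
109..110  m15  (1B, 1-aligned)
110..112  b  (2B, 2-aligned)
112..116  m2  (4B, 4-aligned)
116..117  m7  (1B, 1-aligned)
117..118  f  (1B, 1-aligned)

0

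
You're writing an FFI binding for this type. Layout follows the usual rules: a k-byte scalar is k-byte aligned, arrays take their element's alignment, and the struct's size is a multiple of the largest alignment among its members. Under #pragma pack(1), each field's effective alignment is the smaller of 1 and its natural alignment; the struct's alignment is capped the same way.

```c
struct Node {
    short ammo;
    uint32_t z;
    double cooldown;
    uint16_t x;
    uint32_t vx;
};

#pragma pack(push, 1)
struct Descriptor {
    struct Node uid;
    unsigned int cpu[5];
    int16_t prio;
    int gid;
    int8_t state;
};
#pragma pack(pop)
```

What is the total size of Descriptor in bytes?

51

Node: 0..2  ammo  (2B, 2-aligned); 2..4  -- padding (2B); 4..8  z  (4B, 4-aligned); 8..16  cooldown  (8B, 8-aligned); 16..18  x  (2B, 2-aligned); 18..20  -- padding (2B); 20..24  vx  (4B, 4-aligned); sizeof = 24, alignof = 8
0..24  uid  (24B, 1-aligned)
24..44  cpu  (20B, 1-aligned)
44..46  prio  (2B, 1-aligned)
46..50  gid  (4B, 1-aligned)
50..51  state  (1B, 1-aligned)
sizeof = 51, alignof = 1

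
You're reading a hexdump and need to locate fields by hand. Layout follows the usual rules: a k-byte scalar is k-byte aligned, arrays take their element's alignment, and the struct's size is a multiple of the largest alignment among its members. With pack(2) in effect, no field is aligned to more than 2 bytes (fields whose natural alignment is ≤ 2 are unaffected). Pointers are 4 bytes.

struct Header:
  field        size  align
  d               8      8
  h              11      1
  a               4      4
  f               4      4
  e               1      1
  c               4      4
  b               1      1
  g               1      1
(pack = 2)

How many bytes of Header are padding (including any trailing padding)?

2

@0: d [8B, align 2] → 8
@8: h [11B, align 1] → 19
+1 pad (align 2)
@20: a [4B, align 2] → 24
@24: f [4B, align 2] → 28
@28: e [1B, align 1] → 29
+1 pad (align 2)
@30: c [4B, align 2] → 34
@34: b [1B, align 1] → 35
@35: g [1B, align 1] → 36
size 36, align 2
data bytes 34, size 36 → padding 2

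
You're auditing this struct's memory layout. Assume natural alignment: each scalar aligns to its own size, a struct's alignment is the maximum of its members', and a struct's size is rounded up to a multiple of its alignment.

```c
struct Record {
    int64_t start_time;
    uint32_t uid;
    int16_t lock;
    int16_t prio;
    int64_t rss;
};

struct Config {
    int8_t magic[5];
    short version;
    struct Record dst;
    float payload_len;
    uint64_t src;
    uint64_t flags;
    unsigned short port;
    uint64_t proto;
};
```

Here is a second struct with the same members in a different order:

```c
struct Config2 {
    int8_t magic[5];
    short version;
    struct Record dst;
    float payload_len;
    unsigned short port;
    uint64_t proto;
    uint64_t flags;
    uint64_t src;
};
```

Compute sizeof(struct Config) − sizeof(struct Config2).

Record: start_time at 0 (size 8, align 8) → ends 8; uid at 8 (size 4, align 4) → ends 12; lock at 12 (size 2, align 2) → ends 14; prio at 14 (size 2, align 2) → ends 16; rss at 16 (size 8, align 8) → ends 24; total 24 bytes, alignment 8
magic at 0 (size 5, align 1) → ends 5
pad 1 to align 2 for version
version at 6 (size 2, align 2) → ends 8
dst at 8 (size 24, align 8) → ends 32
payload_len at 32 (size 4, align 4) → ends 36
pad 4 to align 8 for src
src at 40 (size 8, align 8) → ends 48
flags at 48 (size 8, align 8) → ends 56
port at 56 (size 2, align 2) → ends 58
pad 6 to align 8 for proto
proto at 64 (size 8, align 8) → ends 72
total 72 bytes, alignment 8
— Config2 —
magic at 0 (size 5, align 1) → ends 5
pad 1 to align 2 for version
version at 6 (size 2, align 2) → ends 8
dst at 8 (size 24, align 8) → ends 32
payload_len at 32 (size 4, align 4) → ends 36
port at 36 (size 2, align 2) → ends 38
pad 2 to align 8 for proto
proto at 40 (size 8, align 8) → ends 48
flags at 48 (size 8, align 8) → ends 56
src at 56 (size 8, align 8) → ends 64
total 64 bytes, alignment 8
72 − 64 = 8

8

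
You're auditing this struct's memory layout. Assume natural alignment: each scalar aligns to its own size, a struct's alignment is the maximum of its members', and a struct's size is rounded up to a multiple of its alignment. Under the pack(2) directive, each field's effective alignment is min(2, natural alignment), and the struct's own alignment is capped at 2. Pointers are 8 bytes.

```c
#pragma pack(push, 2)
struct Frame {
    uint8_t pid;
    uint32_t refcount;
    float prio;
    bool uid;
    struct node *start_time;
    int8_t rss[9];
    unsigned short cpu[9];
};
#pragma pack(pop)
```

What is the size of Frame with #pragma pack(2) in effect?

@0: pid [1B, align 1] → 1
+1 pad (align 2)
@2: refcount [4B, align 2] → 6
@6: prio [4B, align 2] → 10
@10: uid [1B, align 1] → 11
+1 pad (align 2)
@12: start_time [8B, align 2] → 20
@20: rss [9B, align 1] → 29
+1 pad (align 2)
@30: cpu [18B, align 2] → 48
size 48, align 2

48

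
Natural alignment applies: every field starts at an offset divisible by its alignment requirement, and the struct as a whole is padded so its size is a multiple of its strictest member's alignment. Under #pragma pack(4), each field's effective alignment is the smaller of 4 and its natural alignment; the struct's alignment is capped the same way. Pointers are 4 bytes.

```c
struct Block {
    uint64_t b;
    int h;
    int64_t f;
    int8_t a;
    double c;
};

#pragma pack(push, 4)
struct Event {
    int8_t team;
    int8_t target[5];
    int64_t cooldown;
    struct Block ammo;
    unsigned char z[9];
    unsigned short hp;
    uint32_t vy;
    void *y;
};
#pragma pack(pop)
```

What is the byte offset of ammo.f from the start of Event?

Block: 0..8  b  (8B, 8-aligned); 8..12  h  (4B, 4-aligned); 12..16  -- padding (4B); 16..24  f  (8B, 8-aligned); 24..25  a  (1B, 1-aligned); 25..32  -- padding (7B); 32..40  c  (8B, 8-aligned); sizeof = 40, alignof = 8
0..1  team  (1B, 1-aligned)
1..6  target  (5B, 1-aligned)
6..8  -- padding (2B)
8..16  cooldown  (8B, 4-aligned)
16..56  ammo  (40B, 4-aligned)
within Block: f at 16
16 + 16 = 32

32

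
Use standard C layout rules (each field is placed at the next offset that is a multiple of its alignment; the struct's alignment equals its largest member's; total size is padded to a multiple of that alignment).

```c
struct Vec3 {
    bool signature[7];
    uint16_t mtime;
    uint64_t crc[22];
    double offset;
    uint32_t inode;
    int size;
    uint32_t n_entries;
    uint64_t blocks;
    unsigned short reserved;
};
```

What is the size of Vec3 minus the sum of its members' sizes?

@0: signature [7B, align 1] → 7
+1 pad (align 2)
@8: mtime [2B, align 2] → 10
+6 pad (align 8)
@16: crc [176B, align 8] → 192
@192: offset [8B, align 8] → 200
@200: inode [4B, align 4] → 204
@204: size [4B, align 4] → 208
@208: n_entries [4B, align 4] → 212
+4 pad (align 8)
@216: blocks [8B, align 8] → 224
@224: reserved [2B, align 2] → 226
+6 tail pad (align 8)
size 232, align 8
data bytes 215, size 232 → padding 17

17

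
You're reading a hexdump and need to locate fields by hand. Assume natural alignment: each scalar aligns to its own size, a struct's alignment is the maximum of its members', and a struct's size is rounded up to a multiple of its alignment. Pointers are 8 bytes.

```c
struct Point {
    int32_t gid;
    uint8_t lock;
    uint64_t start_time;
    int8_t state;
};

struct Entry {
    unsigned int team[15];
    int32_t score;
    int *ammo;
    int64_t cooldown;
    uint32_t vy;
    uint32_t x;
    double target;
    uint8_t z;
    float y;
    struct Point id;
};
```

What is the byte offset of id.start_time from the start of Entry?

112

Point: @0: gid [4B, align 4] → 4; @4: lock [1B, align 1] → 5; +3 pad (align 8); @8: start_time [8B, align 8] → 16; @16: state [1B, align 1] → 17; +7 tail pad (align 8); size 24, align 8
@0: team [60B, align 4] → 60
@60: score [4B, align 4] → 64
@64: ammo [8B, align 8] → 72
@72: cooldown [8B, align 8] → 80
@80: vy [4B, align 4] → 84
@84: x [4B, align 4] → 88
@88: target [8B, align 8] → 96
@96: z [1B, align 1] → 97
+3 pad (align 4)
@100: y [4B, align 4] → 104
@104: id [24B, align 8] → 128
within Point: start_time at 8
104 + 8 = 112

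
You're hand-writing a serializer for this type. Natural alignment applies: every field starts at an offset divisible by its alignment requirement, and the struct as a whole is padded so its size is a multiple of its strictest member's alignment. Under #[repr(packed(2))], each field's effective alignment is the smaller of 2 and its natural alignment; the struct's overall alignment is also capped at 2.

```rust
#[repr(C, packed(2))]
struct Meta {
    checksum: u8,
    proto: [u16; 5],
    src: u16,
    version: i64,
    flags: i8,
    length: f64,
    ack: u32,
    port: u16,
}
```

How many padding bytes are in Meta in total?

2

@0: checksum [1B, align 1] → 1
+1 pad (align 2)
@2: proto [10B, align 2] → 12
@12: src [2B, align 2] → 14
@14: version [8B, align 2] → 22
@22: flags [1B, align 1] → 23
+1 pad (align 2)
@24: length [8B, align 2] → 32
@32: ack [4B, align 2] → 36
@36: port [2B, align 2] → 38
size 38, align 2
data bytes 36, size 38 → padding 2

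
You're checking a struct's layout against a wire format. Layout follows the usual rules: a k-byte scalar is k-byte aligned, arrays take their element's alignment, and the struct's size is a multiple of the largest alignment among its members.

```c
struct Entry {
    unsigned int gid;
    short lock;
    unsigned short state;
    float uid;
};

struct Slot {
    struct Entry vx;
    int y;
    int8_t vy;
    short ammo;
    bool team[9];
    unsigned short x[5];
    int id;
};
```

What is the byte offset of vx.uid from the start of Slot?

Entry: @0: gid [4B, align 4] → 4; @4: lock [2B, align 2] → 6; @6: state [2B, align 2] → 8; @8: uid [4B, align 4] → 12; size 12, align 4
@0: vx [12B, align 4] → 12
within Entry: uid at 8
0 + 8 = 8

8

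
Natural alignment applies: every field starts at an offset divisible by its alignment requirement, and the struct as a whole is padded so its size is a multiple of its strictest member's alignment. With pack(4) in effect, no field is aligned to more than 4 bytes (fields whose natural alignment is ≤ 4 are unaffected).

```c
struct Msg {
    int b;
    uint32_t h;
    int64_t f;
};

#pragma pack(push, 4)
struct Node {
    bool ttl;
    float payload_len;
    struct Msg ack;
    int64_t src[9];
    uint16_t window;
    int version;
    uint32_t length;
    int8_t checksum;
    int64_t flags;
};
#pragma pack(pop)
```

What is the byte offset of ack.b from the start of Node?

8

Msg: @0: b [4B, align 4] → 4; @4: h [4B, align 4] → 8; @8: f [8B, align 8] → 16; size 16, align 8
@0: ttl [1B, align 1] → 1
+3 pad (align 4)
@4: payload_len [4B, align 4] → 8
@8: ack [16B, align 4] → 24
within Msg: b at 0
8 + 0 = 8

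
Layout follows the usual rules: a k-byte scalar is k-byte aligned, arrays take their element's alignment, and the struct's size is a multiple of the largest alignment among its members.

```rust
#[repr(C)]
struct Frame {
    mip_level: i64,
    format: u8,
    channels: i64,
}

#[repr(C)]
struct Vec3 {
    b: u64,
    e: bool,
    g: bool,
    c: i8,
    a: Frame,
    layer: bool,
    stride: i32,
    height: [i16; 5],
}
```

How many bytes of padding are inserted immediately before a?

5

Frame: @0: mip_level [8B, align 8] → 8; @8: format [1B, align 1] → 9; +7 pad (align 8); @16: channels [8B, align 8] → 24; size 24, align 8
@0: b [8B, align 8] → 8
@8: e [1B, align 1] → 9
@9: g [1B, align 1] → 10
@10: c [1B, align 1] → 11
+5 pad (align 8)
@16: a [24B, align 8] → 40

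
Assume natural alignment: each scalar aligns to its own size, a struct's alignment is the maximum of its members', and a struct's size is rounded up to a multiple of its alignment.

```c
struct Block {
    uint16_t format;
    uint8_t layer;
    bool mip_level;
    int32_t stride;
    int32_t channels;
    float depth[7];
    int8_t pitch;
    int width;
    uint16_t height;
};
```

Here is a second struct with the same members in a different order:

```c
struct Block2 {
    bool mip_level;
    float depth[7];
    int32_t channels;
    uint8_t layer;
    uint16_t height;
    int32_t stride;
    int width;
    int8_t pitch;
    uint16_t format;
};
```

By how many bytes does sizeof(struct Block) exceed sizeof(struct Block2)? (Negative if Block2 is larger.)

0

@0: format [2B, align 2] → 2
@2: layer [1B, align 1] → 3
@3: mip_level [1B, align 1] → 4
@4: stride [4B, align 4] → 8
@8: channels [4B, align 4] → 12
@12: depth [28B, align 4] → 40
@40: pitch [1B, align 1] → 41
+3 pad (align 4)
@44: width [4B, align 4] → 48
@48: height [2B, align 2] → 50
+2 tail pad (align 4)
size 52, align 4
— Block2 —
@0: mip_level [1B, align 1] → 1
+3 pad (align 4)
@4: depth [28B, align 4] → 32
@32: channels [4B, align 4] → 36
@36: layer [1B, align 1] → 37
+1 pad (align 2)
@38: height [2B, align 2] → 40
@40: stride [4B, align 4] → 44
@44: width [4B, align 4] → 48
@48: pitch [1B, align 1] → 49
+1 pad (align 2)
@50: format [2B, align 2] → 52
size 52, align 4
52 − 52 = 0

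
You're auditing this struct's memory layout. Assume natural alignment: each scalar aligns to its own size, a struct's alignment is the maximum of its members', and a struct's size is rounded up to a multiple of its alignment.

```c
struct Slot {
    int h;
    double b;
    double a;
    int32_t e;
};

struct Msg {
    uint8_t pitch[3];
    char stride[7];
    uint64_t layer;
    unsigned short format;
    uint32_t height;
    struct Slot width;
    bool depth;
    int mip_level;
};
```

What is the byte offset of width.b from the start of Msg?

Slot: h at 0 (size 4, align 4) → ends 4; pad 4 to align 8 for b; b at 8 (size 8, align 8) → ends 16; a at 16 (size 8, align 8) → ends 24; e at 24 (size 4, align 4) → ends 28; tail pad 4 to reach multiple of 8; total 32 bytes, alignment 8
pitch at 0 (size 3, align 1) → ends 3
stride at 3 (size 7, align 1) → ends 10
pad 6 to align 8 for layer
layer at 16 (size 8, align 8) → ends 24
format at 24 (size 2, align 2) → ends 26
pad 2 to align 4 for height
height at 28 (size 4, align 4) → ends 32
width at 32 (size 32, align 8) → ends 64
within Slot: b at 8
32 + 8 = 40

40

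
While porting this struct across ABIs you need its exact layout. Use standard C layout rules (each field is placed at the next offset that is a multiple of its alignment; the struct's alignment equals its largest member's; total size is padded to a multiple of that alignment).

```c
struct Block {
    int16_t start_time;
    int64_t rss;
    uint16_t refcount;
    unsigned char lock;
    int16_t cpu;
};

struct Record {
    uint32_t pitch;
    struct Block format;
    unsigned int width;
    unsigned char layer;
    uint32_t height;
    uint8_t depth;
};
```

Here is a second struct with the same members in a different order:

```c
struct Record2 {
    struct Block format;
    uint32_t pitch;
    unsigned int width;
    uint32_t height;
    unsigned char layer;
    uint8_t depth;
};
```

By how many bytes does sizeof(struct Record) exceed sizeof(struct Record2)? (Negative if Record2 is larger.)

8

Block: 0..2  start_time  (2B, 2-aligned); 2..8  -- padding (6B); 8..16  rss  (8B, 8-aligned); 16..18  refcount  (2B, 2-aligned); 18..19  lock  (1B, 1-aligned); 19..20  -- padding (1B); 20..22  cpu  (2B, 2-aligned); 22..24  -- tail padding (2B); sizeof = 24, alignof = 8
0..4  pitch  (4B, 4-aligned)
4..8  -- padding (4B)
8..32  format  (24B, 8-aligned)
32..36  width  (4B, 4-aligned)
36..37  layer  (1B, 1-aligned)
37..40  -- padding (3B)
40..44  height  (4B, 4-aligned)
44..45  depth  (1B, 1-aligned)
45..48  -- tail padding (3B)
sizeof = 48, alignof = 8
— Record2 —
0..24  format  (24B, 8-aligned)
24..28  pitch  (4B, 4-aligned)
28..32  width  (4B, 4-aligned)
32..36  height  (4B, 4-aligned)
36..37  layer  (1B, 1-aligned)
37..38  depth  (1B, 1-aligned)
38..40  -- tail padding (2B)
sizeof = 40, alignof = 8
48 − 40 = 8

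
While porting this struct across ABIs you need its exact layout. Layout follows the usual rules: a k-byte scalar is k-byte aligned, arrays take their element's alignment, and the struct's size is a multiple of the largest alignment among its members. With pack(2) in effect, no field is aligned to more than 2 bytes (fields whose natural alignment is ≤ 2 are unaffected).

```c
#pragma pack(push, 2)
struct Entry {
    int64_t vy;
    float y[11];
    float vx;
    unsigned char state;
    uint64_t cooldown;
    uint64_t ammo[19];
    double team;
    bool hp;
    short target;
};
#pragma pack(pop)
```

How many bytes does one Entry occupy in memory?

230 bytes

0..8  vy  (8B, 2-aligned)
8..52  y  (44B, 2-aligned)
52..56  vx  (4B, 2-aligned)
56..57  state  (1B, 1-aligned)
57..58  -- padding (1B)
58..66  cooldown  (8B, 2-aligned)
66..218  ammo  (152B, 2-aligned)
218..226  team  (8B, 2-aligned)
226..227  hp  (1B, 1-aligned)
227..228  -- padding (1B)
228..230  target  (2B, 2-aligned)
sizeof = 230, alignof = 2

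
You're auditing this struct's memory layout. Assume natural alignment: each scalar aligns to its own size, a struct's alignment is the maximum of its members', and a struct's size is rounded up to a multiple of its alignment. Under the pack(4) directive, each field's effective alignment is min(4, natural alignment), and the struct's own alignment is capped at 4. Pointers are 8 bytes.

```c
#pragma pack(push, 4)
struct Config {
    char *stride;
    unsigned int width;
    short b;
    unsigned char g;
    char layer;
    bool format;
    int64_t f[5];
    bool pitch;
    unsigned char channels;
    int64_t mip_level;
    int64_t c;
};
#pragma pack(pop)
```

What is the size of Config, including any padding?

stride at 0 (size 8, align 4) → ends 8
width at 8 (size 4, align 4) → ends 12
b at 12 (size 2, align 2) → ends 14
g at 14 (size 1, align 1) → ends 15
layer at 15 (size 1, align 1) → ends 16
format at 16 (size 1, align 1) → ends 17
pad 3 to align 4 for f
f at 20 (size 40, align 4) → ends 60
pitch at 60 (size 1, align 1) → ends 61
channels at 61 (size 1, align 1) → ends 62
pad 2 to align 4 for mip_level
mip_level at 64 (size 8, align 4) → ends 72
c at 72 (size 8, align 4) → ends 80
total 80 bytes, alignment 4

80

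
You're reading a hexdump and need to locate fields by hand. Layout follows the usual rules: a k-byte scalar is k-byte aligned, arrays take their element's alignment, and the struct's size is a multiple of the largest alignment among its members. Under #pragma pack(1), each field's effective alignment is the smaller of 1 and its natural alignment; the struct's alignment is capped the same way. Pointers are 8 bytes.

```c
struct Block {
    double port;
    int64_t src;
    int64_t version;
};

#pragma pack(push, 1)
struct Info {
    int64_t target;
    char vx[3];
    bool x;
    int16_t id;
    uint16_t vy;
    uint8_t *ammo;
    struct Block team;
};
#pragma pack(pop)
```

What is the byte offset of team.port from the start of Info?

24

Block: port at 0 (size 8, align 8) → ends 8; src at 8 (size 8, align 8) → ends 16; version at 16 (size 8, align 8) → ends 24; total 24 bytes, alignment 8
target at 0 (size 8, align 1) → ends 8
vx at 8 (size 3, align 1) → ends 11
x at 11 (size 1, align 1) → ends 12
id at 12 (size 2, align 1) → ends 14
vy at 14 (size 2, align 1) → ends 16
ammo at 16 (size 8, align 1) → ends 24
team at 24 (size 24, align 1) → ends 48
within Block: port at 0
24 + 0 = 24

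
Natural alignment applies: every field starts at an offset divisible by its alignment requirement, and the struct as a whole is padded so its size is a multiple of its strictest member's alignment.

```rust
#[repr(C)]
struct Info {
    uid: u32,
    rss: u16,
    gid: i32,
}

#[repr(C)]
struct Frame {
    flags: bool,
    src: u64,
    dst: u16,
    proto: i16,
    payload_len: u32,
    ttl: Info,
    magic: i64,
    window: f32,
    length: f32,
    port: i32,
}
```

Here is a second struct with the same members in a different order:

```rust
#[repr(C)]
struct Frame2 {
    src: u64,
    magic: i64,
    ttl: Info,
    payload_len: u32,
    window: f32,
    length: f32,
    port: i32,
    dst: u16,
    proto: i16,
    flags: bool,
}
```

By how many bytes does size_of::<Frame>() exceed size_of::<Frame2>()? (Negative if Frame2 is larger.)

Info: uid at 0 (size 4, align 4) → ends 4; rss at 4 (size 2, align 2) → ends 6; pad 2 to align 4 for gid; gid at 8 (size 4, align 4) → ends 12; total 12 bytes, alignment 4
flags at 0 (size 1, align 1) → ends 1
pad 7 to align 8 for src
src at 8 (size 8, align 8) → ends 16
dst at 16 (size 2, align 2) → ends 18
proto at 18 (size 2, align 2) → ends 20
payload_len at 20 (size 4, align 4) → ends 24
ttl at 24 (size 12, align 4) → ends 36
pad 4 to align 8 for magic
magic at 40 (size 8, align 8) → ends 48
window at 48 (size 4, align 4) → ends 52
length at 52 (size 4, align 4) → ends 56
port at 56 (size 4, align 4) → ends 60
tail pad 4 to reach multiple of 8
total 64 bytes, alignment 8
— Frame2 —
src at 0 (size 8, align 8) → ends 8
magic at 8 (size 8, align 8) → ends 16
ttl at 16 (size 12, align 4) → ends 28
payload_len at 28 (size 4, align 4) → ends 32
window at 32 (size 4, align 4) → ends 36
length at 36 (size 4, align 4) → ends 40
port at 40 (size 4, align 4) → ends 44
dst at 44 (size 2, align 2) → ends 46
proto at 46 (size 2, align 2) → ends 48
flags at 48 (size 1, align 1) → ends 49
tail pad 7 to reach multiple of 8
total 56 bytes, alignment 8
64 − 56 = 8

8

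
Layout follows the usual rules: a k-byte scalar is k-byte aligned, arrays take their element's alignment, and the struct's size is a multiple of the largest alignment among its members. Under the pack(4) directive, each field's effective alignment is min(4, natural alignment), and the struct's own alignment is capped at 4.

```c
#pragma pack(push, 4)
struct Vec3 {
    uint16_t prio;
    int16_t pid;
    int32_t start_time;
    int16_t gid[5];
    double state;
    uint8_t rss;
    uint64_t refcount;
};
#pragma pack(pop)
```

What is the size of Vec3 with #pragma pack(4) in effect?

40

@0: prio [2B, align 2] → 2
@2: pid [2B, align 2] → 4
@4: start_time [4B, align 4] → 8
@8: gid [10B, align 2] → 18
+2 pad (align 4)
@20: state [8B, align 4] → 28
@28: rss [1B, align 1] → 29
+3 pad (align 4)
@32: refcount [8B, align 4] → 40
size 40, align 4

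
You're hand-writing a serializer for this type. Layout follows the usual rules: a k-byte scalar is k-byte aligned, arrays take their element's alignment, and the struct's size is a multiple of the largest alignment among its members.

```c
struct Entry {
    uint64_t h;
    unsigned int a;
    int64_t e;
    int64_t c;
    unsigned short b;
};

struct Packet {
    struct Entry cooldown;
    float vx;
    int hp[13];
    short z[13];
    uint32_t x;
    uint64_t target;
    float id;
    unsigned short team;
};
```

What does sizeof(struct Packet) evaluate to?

144

Entry: 0..8  h  (8B, 8-aligned); 8..12  a  (4B, 4-aligned); 12..16  -- padding (4B); 16..24  e  (8B, 8-aligned); 24..32  c  (8B, 8-aligned); 32..34  b  (2B, 2-aligned); 34..40  -- tail padding (6B); sizeof = 40, alignof = 8
0..40  cooldown  (40B, 8-aligned)
40..44  vx  (4B, 4-aligned)
44..96  hp  (52B, 4-aligned)
96..122  z  (26B, 2-aligned)
122..124  -- padding (2B)
124..128  x  (4B, 4-aligned)
128..136  target  (8B, 8-aligned)
136..140  id  (4B, 4-aligned)
140..142  team  (2B, 2-aligned)
142..144  -- tail padding (2B)
sizeof = 144, alignof = 8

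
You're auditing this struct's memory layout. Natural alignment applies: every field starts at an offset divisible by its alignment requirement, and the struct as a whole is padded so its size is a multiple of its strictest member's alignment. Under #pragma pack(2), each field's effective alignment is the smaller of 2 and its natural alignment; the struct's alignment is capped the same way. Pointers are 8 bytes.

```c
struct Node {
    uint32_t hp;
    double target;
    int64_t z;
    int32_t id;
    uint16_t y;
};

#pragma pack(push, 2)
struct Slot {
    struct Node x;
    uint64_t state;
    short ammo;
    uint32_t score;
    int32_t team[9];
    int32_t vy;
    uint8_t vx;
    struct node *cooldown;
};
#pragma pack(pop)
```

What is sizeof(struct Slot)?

Node: 0..4  hp  (4B, 4-aligned); 4..8  -- padding (4B); 8..16  target  (8B, 8-aligned); 16..24  z  (8B, 8-aligned); 24..28  id  (4B, 4-aligned); 28..30  y  (2B, 2-aligned); 30..32  -- tail padding (2B); sizeof = 32, alignof = 8
0..32  x  (32B, 2-aligned)
32..40  state  (8B, 2-aligned)
40..42  ammo  (2B, 2-aligned)
42..46  score  (4B, 2-aligned)
46..82  team  (36B, 2-aligned)
82..86  vy  (4B, 2-aligned)
86..87  vx  (1B, 1-aligned)
87..88  -- padding (1B)
88..96  cooldown  (8B, 2-aligned)
sizeof = 96, alignof = 2

96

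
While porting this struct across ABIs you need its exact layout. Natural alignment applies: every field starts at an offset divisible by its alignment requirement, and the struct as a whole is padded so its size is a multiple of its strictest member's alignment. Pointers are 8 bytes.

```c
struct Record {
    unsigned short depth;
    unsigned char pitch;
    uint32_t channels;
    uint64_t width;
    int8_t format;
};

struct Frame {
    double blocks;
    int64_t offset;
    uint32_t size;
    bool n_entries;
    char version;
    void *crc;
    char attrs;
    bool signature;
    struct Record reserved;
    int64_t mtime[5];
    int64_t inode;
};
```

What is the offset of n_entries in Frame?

Record: depth at 0 (size 2, align 2) → ends 2; pitch at 2 (size 1, align 1) → ends 3; pad 1 to align 4 for channels; channels at 4 (size 4, align 4) → ends 8; width at 8 (size 8, align 8) → ends 16; format at 16 (size 1, align 1) → ends 17; tail pad 7 to reach multiple of 8; total 24 bytes, alignment 8
blocks at 0 (size 8, align 8) → ends 8
offset at 8 (size 8, align 8) → ends 16
size at 16 (size 4, align 4) → ends 20
n_entries at 20 (size 1, align 1) → ends 21

20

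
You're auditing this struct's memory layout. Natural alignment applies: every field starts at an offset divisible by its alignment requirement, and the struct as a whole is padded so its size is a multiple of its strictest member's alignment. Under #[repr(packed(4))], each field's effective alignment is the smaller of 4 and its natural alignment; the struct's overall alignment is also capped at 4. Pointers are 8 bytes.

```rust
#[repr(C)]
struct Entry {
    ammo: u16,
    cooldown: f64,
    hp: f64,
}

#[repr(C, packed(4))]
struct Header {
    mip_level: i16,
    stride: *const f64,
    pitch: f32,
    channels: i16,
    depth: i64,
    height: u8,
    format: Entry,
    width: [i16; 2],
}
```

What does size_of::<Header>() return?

60

Entry: ammo at 0 (size 2, align 2) → ends 2; pad 6 to align 8 for cooldown; cooldown at 8 (size 8, align 8) → ends 16; hp at 16 (size 8, align 8) → ends 24; total 24 bytes, alignment 8
mip_level at 0 (size 2, align 2) → ends 2
pad 2 to align 4 for stride
stride at 4 (size 8, align 4) → ends 12
pitch at 12 (size 4, align 4) → ends 16
channels at 16 (size 2, align 2) → ends 18
pad 2 to align 4 for depth
depth at 20 (size 8, align 4) → ends 28
height at 28 (size 1, align 1) → ends 29
pad 3 to align 4 for format
format at 32 (size 24, align 4) → ends 56
width at 56 (size 4, align 2) → ends 60
total 60 bytes, alignment 4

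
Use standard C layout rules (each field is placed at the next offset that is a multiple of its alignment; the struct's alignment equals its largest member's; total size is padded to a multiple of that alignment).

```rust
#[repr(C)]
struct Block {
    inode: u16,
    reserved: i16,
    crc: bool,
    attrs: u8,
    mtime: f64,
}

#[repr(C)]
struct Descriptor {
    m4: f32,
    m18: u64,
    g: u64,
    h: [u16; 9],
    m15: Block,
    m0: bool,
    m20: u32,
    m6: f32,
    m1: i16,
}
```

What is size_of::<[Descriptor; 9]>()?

720

Block: inode at 0 (size 2, align 2) → ends 2; reserved at 2 (size 2, align 2) → ends 4; crc at 4 (size 1, align 1) → ends 5; attrs at 5 (size 1, align 1) → ends 6; pad 2 to align 8 for mtime; mtime at 8 (size 8, align 8) → ends 16; total 16 bytes, alignment 8
m4 at 0 (size 4, align 4) → ends 4
pad 4 to align 8 for m18
m18 at 8 (size 8, align 8) → ends 16
g at 16 (size 8, align 8) → ends 24
h at 24 (size 18, align 2) → ends 42
pad 6 to align 8 for m15
m15 at 48 (size 16, align 8) → ends 64
m0 at 64 (size 1, align 1) → ends 65
pad 3 to align 4 for m20
m20 at 68 (size 4, align 4) → ends 72
m6 at 72 (size 4, align 4) → ends 76
m1 at 76 (size 2, align 2) → ends 78
tail pad 2 to reach multiple of 8
total 80 bytes, alignment 8
array of 9: 9 × 80 = 720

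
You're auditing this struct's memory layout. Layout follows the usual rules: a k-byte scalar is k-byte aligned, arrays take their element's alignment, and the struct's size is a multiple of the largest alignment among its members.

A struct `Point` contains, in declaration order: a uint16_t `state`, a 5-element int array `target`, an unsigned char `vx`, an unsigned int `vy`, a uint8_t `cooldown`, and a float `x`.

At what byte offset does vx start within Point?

24

@0: state [2B, align 2] → 2
+2 pad (align 4)
@4: target [20B, align 4] → 24
@24: vx [1B, align 1] → 25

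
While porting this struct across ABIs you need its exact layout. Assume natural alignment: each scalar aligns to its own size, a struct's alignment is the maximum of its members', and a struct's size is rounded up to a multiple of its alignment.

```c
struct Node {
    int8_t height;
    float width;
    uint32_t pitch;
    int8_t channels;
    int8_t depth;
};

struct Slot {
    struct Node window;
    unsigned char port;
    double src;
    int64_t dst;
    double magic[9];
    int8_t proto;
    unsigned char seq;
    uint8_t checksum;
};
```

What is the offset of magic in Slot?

40

Node: 0..1  height  (1B, 1-aligned); 1..4  -- padding (3B); 4..8  width  (4B, 4-aligned); 8..12  pitch  (4B, 4-aligned); 12..13  channels  (1B, 1-aligned); 13..14  depth  (1B, 1-aligned); 14..16  -- tail padding (2B); sizeof = 16, alignof = 4
0..16  window  (16B, 4-aligned)
16..17  port  (1B, 1-aligned)
17..24  -- padding (7B)
24..32  src  (8B, 8-aligned)
32..40  dst  (8B, 8-aligned)
40..112  magic  (72B, 8-aligned)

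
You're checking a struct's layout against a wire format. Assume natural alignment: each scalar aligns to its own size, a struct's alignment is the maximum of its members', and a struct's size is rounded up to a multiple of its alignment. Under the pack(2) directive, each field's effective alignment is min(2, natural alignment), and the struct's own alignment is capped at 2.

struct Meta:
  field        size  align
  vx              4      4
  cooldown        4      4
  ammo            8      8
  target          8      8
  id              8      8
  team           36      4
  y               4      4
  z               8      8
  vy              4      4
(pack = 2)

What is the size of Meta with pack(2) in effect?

84

0..4  vx  (4B, 2-aligned)
4..8  cooldown  (4B, 2-aligned)
8..16  ammo  (8B, 2-aligned)
16..24  target  (8B, 2-aligned)
24..32  id  (8B, 2-aligned)
32..68  team  (36B, 2-aligned)
68..72  y  (4B, 2-aligned)
72..80  z  (8B, 2-aligned)
80..84  vy  (4B, 2-aligned)
sizeof = 84, alignof = 2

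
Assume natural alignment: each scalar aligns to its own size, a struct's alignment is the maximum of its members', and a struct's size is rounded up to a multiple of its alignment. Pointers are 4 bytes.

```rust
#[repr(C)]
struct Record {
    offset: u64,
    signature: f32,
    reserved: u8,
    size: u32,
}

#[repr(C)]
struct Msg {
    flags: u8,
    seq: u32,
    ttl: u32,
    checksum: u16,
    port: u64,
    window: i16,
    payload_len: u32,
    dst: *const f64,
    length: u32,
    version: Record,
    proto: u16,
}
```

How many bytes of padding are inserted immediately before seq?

Record: @0: offset [8B, align 8] → 8; @8: signature [4B, align 4] → 12; @12: reserved [1B, align 1] → 13; +3 pad (align 4); @16: size [4B, align 4] → 20; +4 tail pad (align 8); size 24, align 8
@0: flags [1B, align 1] → 1
+3 pad (align 4)
@4: seq [4B, align 4] → 8

3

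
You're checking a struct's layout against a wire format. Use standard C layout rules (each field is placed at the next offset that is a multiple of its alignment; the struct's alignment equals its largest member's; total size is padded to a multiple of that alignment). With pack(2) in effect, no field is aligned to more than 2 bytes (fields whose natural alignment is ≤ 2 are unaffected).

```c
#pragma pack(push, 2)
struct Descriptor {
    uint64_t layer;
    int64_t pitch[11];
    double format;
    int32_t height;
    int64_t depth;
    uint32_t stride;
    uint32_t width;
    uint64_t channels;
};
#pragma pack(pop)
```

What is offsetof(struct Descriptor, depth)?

108

0..8  layer  (8B, 2-aligned)
8..96  pitch  (88B, 2-aligned)
96..104  format  (8B, 2-aligned)
104..108  height  (4B, 2-aligned)
108..116  depth  (8B, 2-aligned)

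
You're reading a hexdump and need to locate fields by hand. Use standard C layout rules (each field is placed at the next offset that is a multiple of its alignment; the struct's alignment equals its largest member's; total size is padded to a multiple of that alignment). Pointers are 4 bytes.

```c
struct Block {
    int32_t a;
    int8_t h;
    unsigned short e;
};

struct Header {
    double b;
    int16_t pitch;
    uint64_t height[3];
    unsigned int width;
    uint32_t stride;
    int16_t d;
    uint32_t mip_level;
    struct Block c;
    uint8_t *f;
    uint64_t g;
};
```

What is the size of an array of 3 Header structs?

Block: 0..4  a  (4B, 4-aligned); 4..5  h  (1B, 1-aligned); 5..6  -- padding (1B); 6..8  e  (2B, 2-aligned); sizeof = 8, alignof = 4
0..8  b  (8B, 8-aligned)
8..10  pitch  (2B, 2-aligned)
10..16  -- padding (6B)
16..40  height  (24B, 8-aligned)
40..44  width  (4B, 4-aligned)
44..48  stride  (4B, 4-aligned)
48..50  d  (2B, 2-aligned)
50..52  -- padding (2B)
52..56  mip_level  (4B, 4-aligned)
56..64  c  (8B, 4-aligned)
64..68  f  (4B, 4-aligned)
68..72  -- padding (4B)
72..80  g  (8B, 8-aligned)
sizeof = 80, alignof = 8
array of 3: 3 × 80 = 240

240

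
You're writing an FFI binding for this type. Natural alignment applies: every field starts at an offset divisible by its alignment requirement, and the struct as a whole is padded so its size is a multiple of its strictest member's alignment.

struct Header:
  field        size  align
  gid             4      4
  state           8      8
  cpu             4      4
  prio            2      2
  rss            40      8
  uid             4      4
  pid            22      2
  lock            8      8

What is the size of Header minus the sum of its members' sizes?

gid at 0 (size 4, align 4) → ends 4
pad 4 to align 8 for state
state at 8 (size 8, align 8) → ends 16
cpu at 16 (size 4, align 4) → ends 20
prio at 20 (size 2, align 2) → ends 22
pad 2 to align 8 for rss
rss at 24 (size 40, align 8) → ends 64
uid at 64 (size 4, align 4) → ends 68
pid at 68 (size 22, align 2) → ends 90
pad 6 to align 8 for lock
lock at 96 (size 8, align 8) → ends 104
total 104 bytes, alignment 8
data bytes 92, size 104 → padding 12

12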